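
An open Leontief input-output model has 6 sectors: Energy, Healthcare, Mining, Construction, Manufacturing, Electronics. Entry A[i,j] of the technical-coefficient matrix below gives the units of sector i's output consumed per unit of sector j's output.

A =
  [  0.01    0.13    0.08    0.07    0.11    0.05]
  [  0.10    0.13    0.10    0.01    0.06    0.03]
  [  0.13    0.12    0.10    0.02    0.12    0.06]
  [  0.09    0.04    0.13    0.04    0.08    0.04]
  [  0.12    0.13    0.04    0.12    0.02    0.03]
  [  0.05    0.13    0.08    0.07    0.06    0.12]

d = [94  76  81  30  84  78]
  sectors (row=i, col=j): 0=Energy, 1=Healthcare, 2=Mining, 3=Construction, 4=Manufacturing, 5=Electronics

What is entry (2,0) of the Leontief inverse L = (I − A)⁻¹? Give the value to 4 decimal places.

L[2,0] = 0.2173

Form M = I − A:
  [  0.99   -0.13   -0.08   -0.07   -0.11   -0.05]
  [ -0.10    0.87   -0.10   -0.01   -0.06   -0.03]
  [ -0.13   -0.12    0.90   -0.02   -0.12   -0.06]
  [ -0.09   -0.04   -0.13    0.96   -0.08   -0.04]
  [ -0.12   -0.13   -0.04   -0.12    0.98   -0.03]
  [ -0.05   -0.13   -0.08   -0.07   -0.06    0.88]
Leontief inverse L = M⁻¹:
  [  1.0888    0.2281    0.1541    0.1128    0.1698    0.0911]
  [  0.1695    1.2294    0.1704    0.0492    0.1234    0.0696]
  [  0.2173    0.2461    1.1875    0.0761    0.1979    0.1119]
  [  0.1598    0.1348    0.1992    1.0828    0.1440    0.0814]
  [  0.1883    0.2250    0.1194    0.1596    1.0873    0.0708]
  [  0.1322    0.2430    0.1659    0.1176    0.1315    1.1733]
Total output x = L · d:
  x_0 = 1.0888·94 + 0.2281·76 + 0.1541·81 + 0.1128·30 + 0.1698·84 + 0.0911·78 = 156.9212
  x_1 = 0.1695·94 + 1.2294·76 + 0.1704·81 + 0.0492·30 + 0.1234·84 + 0.0696·78 = 140.4492
  x_2 = 0.2173·94 + 0.2461·76 + 1.1875·81 + 0.0761·30 + 0.1979·84 + 0.1119·78 = 162.9555
  x_3 = 0.1598·94 + 0.1348·76 + 0.1992·81 + 1.0828·30 + 0.1440·84 + 0.0814·78 = 92.3246
  x_4 = 0.1883·94 + 0.2250·76 + 0.1194·81 + 0.1596·30 + 1.0873·84 + 0.0708·78 = 146.1212
  x_5 = 0.1322·94 + 0.2430·76 + 0.1659·81 + 0.1176·30 + 0.1315·84 + 1.1733·78 = 150.4215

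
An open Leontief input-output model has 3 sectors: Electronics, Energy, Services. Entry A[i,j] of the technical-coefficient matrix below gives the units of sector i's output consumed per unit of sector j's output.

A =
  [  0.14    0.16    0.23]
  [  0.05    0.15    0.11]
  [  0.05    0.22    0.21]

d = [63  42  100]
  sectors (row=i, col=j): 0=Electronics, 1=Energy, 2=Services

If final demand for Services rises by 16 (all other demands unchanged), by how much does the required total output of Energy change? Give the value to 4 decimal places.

Form M = I − A:
  [  0.86   -0.16   -0.23]
  [ -0.05    0.85   -0.11]
  [ -0.05   -0.22    0.79]
Leontief inverse L = M⁻¹:
  [  1.2050    0.3295    0.3967]
  [  0.0838    1.2434    0.1975]
  [  0.0996    0.3671    1.3459]
Total output x = L · d:
  x_0 = 1.2050·63 + 0.3295·42 + 0.3967·100 = 129.4255
  x_1 = 0.0838·63 + 1.2434·42 + 0.1975·100 = 77.2503
  x_2 = 0.0996·63 + 0.3671·42 + 1.3459·100 = 156.2865
Δx_1 = L[1,2] · Δd_2 = 0.1975 · 16 = 3.1602

3.1602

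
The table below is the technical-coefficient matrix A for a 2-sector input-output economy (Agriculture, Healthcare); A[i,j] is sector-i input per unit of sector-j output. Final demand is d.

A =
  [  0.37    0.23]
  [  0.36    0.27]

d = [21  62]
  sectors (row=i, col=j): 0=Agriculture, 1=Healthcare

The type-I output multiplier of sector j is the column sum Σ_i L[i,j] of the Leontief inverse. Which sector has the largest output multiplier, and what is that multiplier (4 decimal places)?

Agriculture (2.8905)

Form M = I − A:
  [  0.63   -0.23]
  [ -0.36    0.73]
Leontief inverse L = M⁻¹:
  [  1.9358    0.6099]
  [  0.9547    1.6706]
Total output x = L · d:
  x_0 = 1.9358·21 + 0.6099·62 = 78.4673
  x_1 = 0.9547·21 + 1.6706·62 = 123.6277
Output multipliers (column sums of L):
  Agriculture: 2.8905
  Healthcare: 2.2806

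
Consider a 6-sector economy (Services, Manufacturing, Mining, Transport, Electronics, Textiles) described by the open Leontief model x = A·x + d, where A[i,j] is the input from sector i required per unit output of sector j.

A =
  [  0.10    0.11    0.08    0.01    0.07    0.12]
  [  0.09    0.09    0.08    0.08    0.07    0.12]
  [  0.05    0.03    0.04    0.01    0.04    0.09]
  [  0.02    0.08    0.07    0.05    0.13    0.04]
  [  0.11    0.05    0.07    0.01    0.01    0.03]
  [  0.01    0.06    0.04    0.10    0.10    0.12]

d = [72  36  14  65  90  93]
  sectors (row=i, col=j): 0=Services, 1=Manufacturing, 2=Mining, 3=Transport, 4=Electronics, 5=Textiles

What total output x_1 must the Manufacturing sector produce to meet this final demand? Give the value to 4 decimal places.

92.3646

Form M = I − A:
  [  0.90   -0.11   -0.08   -0.01   -0.07   -0.12]
  [ -0.09    0.91   -0.08   -0.08   -0.07   -0.12]
  [ -0.05   -0.03    0.96   -0.01   -0.04   -0.09]
  [ -0.02   -0.08   -0.07    0.95   -0.13   -0.04]
  [ -0.11   -0.05   -0.07   -0.01    0.99   -0.03]
  [ -0.01   -0.06   -0.04   -0.10   -0.10    0.88]
Leontief inverse L = M⁻¹:
  [  1.1539    0.1683    0.1313    0.0501    0.1256    0.2003]
  [  0.1440    1.1521    0.1350    0.1225    0.1334    0.2007]
  [  0.0759    0.0596    1.0658    0.0316    0.0701    0.1313]
  [  0.0637    0.1212    0.1099    1.0760    0.1680    0.0911]
  [  0.1430    0.0856    0.1004    0.0290    1.0420    0.0783]
  [  0.0499    0.1067    0.0830    0.1359    0.1512    1.1775]
Total output x = L · d:
  x_0 = 1.1539·72 + 0.1683·36 + 0.1313·14 + 0.0501·65 + 0.1256·90 + 0.2003·93 = 124.1724
  x_1 = 0.1440·72 + 1.1521·36 + 0.1350·14 + 0.1225·65 + 0.1334·90 + 0.2007·93 = 92.3646
  x_2 = 0.0759·72 + 0.0596·36 + 1.0658·14 + 0.0316·65 + 0.0701·90 + 0.1313·93 = 43.1023
  x_3 = 0.0637·72 + 0.1212·36 + 0.1099·14 + 1.0760·65 + 0.1680·90 + 0.0911·93 = 104.0172
  x_4 = 0.1430·72 + 0.0856·36 + 0.1004·14 + 0.0290·65 + 1.0420·90 + 0.0783·93 = 117.7283
  x_5 = 0.0499·72 + 0.1067·36 + 0.0830·14 + 0.1359·65 + 0.1512·90 + 1.1775·93 = 140.5480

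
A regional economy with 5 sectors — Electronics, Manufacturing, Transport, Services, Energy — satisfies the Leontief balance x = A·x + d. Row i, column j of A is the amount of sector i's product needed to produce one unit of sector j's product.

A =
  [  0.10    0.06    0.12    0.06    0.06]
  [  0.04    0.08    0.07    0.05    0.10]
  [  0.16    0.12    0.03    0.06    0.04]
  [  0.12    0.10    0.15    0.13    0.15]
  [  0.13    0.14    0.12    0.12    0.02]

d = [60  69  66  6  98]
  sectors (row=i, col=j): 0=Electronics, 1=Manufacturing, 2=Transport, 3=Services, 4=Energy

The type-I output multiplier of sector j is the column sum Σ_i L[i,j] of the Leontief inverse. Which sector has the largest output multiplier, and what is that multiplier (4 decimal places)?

Electronics (2.0122)

Form M = I − A:
  [  0.90   -0.06   -0.12   -0.06   -0.06]
  [ -0.04    0.92   -0.07   -0.05   -0.10]
  [ -0.16   -0.12    0.97   -0.06   -0.04]
  [ -0.12   -0.10   -0.15    0.87   -0.15]
  [ -0.13   -0.14   -0.12   -0.12    0.98]
Leontief inverse L = M⁻¹:
  [  1.1820    0.1313    0.1876    0.1174    0.1114]
  [  0.1083    1.1440    0.1296    0.1021    0.1443]
  [  0.2338    0.1864    1.1032    0.1162    0.0961]
  [  0.2558    0.2215    0.2674    1.2310    0.2376]
  [  0.2322    0.2308    0.2112    0.1951    1.0967]
Total output x = L · d:
  x_0 = 1.1820·60 + 0.1313·69 + 0.1876·66 + 0.1174·6 + 0.1114·98 = 103.9844
  x_1 = 0.1083·60 + 1.1440·69 + 0.1296·66 + 0.1021·6 + 0.1443·98 = 108.7374
  x_2 = 0.2338·60 + 0.1864·69 + 1.1032·66 + 0.1162·6 + 0.0961·98 = 109.8154
  x_3 = 0.2558·60 + 0.2215·69 + 0.2674·66 + 1.2310·6 + 0.2376·98 = 78.9547
  x_4 = 0.2322·60 + 0.2308·69 + 0.2112·66 + 0.1951·6 + 1.0967·98 = 152.4425
Output multipliers (column sums of L):
  Electronics: 2.0122
  Manufacturing: 1.9140
  Transport: 1.8990
  Services: 1.7617
  Energy: 1.6861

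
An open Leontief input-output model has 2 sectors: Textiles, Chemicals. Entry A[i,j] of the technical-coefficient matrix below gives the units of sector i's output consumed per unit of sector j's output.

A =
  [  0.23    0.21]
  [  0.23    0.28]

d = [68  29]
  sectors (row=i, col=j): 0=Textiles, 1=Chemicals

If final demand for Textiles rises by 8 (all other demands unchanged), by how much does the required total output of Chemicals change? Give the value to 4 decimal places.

3.6356

Form M = I − A:
  [  0.77   -0.21]
  [ -0.23    0.72]
Leontief inverse L = M⁻¹:
  [  1.4226    0.4149]
  [  0.4545    1.5214]
Total output x = L · d:
  x_0 = 1.4226·68 + 0.4149·29 = 108.7730
  x_1 = 0.4545·68 + 1.5214·29 = 75.0247
Δx_1 = L[1,0] · Δd_0 = 0.4545 · 8 = 3.6356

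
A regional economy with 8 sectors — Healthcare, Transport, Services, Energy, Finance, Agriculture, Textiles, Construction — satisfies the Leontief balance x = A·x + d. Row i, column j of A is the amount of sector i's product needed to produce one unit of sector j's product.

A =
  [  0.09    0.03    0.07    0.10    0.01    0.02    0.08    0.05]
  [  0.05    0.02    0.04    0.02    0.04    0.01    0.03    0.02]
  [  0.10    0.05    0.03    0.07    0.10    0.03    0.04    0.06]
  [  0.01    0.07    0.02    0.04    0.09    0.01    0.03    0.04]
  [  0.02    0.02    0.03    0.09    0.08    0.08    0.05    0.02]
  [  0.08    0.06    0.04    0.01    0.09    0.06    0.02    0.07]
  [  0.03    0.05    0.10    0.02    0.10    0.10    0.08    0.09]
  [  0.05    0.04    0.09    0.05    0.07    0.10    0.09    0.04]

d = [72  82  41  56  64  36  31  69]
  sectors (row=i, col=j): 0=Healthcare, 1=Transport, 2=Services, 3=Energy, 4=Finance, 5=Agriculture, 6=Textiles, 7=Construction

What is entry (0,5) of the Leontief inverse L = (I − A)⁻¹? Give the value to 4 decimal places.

Form M = I − A:
  [  0.91   -0.03   -0.07   -0.10   -0.01   -0.02   -0.08   -0.05]
  [ -0.05    0.98   -0.04   -0.02   -0.04   -0.01   -0.03   -0.02]
  [ -0.10   -0.05    0.97   -0.07   -0.10   -0.03   -0.04   -0.06]
  [ -0.01   -0.07   -0.02    0.96   -0.09   -0.01   -0.03   -0.04]
  [ -0.02   -0.02   -0.03   -0.09    0.92   -0.08   -0.05   -0.02]
  [ -0.08   -0.06   -0.04   -0.01   -0.09    0.94   -0.02   -0.07]
  [ -0.03   -0.05   -0.10   -0.02   -0.10   -0.10    0.92   -0.09]
  [ -0.05   -0.04   -0.09   -0.05   -0.07   -0.10   -0.09    0.96]
Leontief inverse L = M⁻¹:
  [  1.1322    0.0655    0.1130    0.1418    0.0674    0.0585    0.1239    0.0906]
  [  0.0723    1.0364    0.0613    0.0435    0.0685    0.0306    0.0524    0.0396]
  [  0.1417    0.0834    1.0727    0.1170    0.1569    0.0722    0.0851    0.0975]
  [  0.0330    0.0899    0.0451    1.0671    0.1281    0.0379    0.0564    0.0616]
  [  0.0515    0.0500    0.0614    0.1227    1.1326    0.1156    0.0820    0.0524]
  [  0.1217    0.0890    0.0791    0.0516    0.1409    1.0999    0.0604    0.1041]
  [  0.0857    0.0925    0.1534    0.0713    0.1780    0.1591    1.1333    0.1405]
  [  0.1014    0.0807    0.1385    0.0968    0.1417    0.1510    0.1381    1.0882]
Total output x = L · d:
  x_0 = 1.1322·72 + 0.0655·82 + 0.1130·41 + 0.1418·56 + 0.0674·64 + 0.0585·36 + 0.1239·31 + 0.0906·69 = 115.9689
  x_1 = 0.0723·72 + 1.0364·82 + 0.0613·41 + 0.0435·56 + 0.0685·64 + 0.0306·36 + 0.0524·31 + 0.0396·69 = 104.9753
  x_2 = 0.1417·72 + 0.0834·82 + 1.0727·41 + 0.1170·56 + 0.1569·64 + 0.0722·36 + 0.0851·31 + 0.0975·69 = 89.5848
  x_3 = 0.0330·72 + 0.0899·82 + 0.0451·41 + 1.0671·56 + 0.1281·64 + 0.0379·36 + 0.0564·31 + 0.0616·69 = 86.9092
  x_4 = 0.0515·72 + 0.0500·82 + 0.0614·41 + 0.1227·56 + 1.1326·64 + 0.1156·36 + 0.0820·31 + 0.0524·69 = 99.9938
  x_5 = 0.1217·72 + 0.0890·82 + 0.0791·41 + 0.0516·56 + 0.1409·64 + 1.0999·36 + 0.0604·31 + 0.1041·69 = 79.8614
  x_6 = 0.0857·72 + 0.0925·82 + 0.1534·41 + 0.0713·56 + 0.1780·64 + 0.1591·36 + 1.1333·31 + 0.1405·69 = 85.9888
  x_7 = 0.1014·72 + 0.0807·82 + 0.1385·41 + 0.0968·56 + 0.1417·64 + 0.1510·36 + 0.1381·31 + 1.0882·69 = 118.8857

L[0,5] = 0.0585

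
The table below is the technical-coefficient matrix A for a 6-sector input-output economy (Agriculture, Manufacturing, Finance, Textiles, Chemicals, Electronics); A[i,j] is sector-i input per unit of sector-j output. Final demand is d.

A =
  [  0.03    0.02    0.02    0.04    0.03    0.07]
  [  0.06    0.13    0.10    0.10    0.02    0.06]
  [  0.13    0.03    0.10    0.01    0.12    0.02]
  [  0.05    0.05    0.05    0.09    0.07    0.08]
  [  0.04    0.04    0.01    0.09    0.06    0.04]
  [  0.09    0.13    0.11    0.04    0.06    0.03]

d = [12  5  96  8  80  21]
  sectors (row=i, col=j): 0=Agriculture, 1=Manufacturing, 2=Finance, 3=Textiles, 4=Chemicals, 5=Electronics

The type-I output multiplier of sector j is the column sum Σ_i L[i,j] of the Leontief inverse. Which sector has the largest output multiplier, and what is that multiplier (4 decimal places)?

Form M = I − A:
  [  0.97   -0.02   -0.02   -0.04   -0.03   -0.07]
  [ -0.06    0.87   -0.10   -0.10   -0.02   -0.06]
  [ -0.13   -0.03    0.90   -0.01   -0.12   -0.02]
  [ -0.05   -0.05   -0.05    0.91   -0.07   -0.08]
  [ -0.04   -0.04   -0.01   -0.09    0.94   -0.04]
  [ -0.09   -0.13   -0.11   -0.04   -0.06    0.97]
Leontief inverse L = M⁻¹:
  [  1.0526    0.0444    0.0428    0.0604    0.0500    0.0866]
  [  0.1136    1.1838    0.1552    0.1477    0.0660    0.0995]
  [  0.1688    0.0601    1.1318    0.0442    0.1576    0.0494]
  [  0.0907    0.0917    0.0898    1.1295    0.1076    0.1117]
  [  0.0661    0.0692    0.0358    0.1211    1.0851    0.0645]
  [  0.1399    0.1776    0.1590    0.0845    0.1029    1.0665]
Total output x = L · d:
  x_0 = 1.0526·12 + 0.0444·5 + 0.0428·96 + 0.0604·8 + 0.0500·80 + 0.0866·21 = 23.2692
  x_1 = 0.1136·12 + 1.1838·5 + 0.1552·96 + 0.1477·8 + 0.0660·80 + 0.0995·21 = 30.7258
  x_2 = 0.1688·12 + 0.0601·5 + 1.1318·96 + 0.0442·8 + 0.1576·80 + 0.0494·21 = 124.9739
  x_3 = 0.0907·12 + 0.0917·5 + 0.0898·96 + 1.1295·8 + 0.1076·80 + 0.1117·21 = 30.1531
  x_4 = 0.0661·12 + 0.0692·5 + 0.0358·96 + 0.1211·8 + 1.0851·80 + 0.0645·21 = 93.7116
  x_5 = 0.1399·12 + 0.1776·5 + 0.1590·96 + 0.0845·8 + 0.1029·80 + 1.0665·21 = 49.1387
Output multipliers (column sums of L):
  Agriculture: 1.6316
  Manufacturing: 1.6269
  Finance: 1.6144
  Textiles: 1.5873
  Chemicals: 1.5692
  Electronics: 1.4782

Agriculture (1.6316)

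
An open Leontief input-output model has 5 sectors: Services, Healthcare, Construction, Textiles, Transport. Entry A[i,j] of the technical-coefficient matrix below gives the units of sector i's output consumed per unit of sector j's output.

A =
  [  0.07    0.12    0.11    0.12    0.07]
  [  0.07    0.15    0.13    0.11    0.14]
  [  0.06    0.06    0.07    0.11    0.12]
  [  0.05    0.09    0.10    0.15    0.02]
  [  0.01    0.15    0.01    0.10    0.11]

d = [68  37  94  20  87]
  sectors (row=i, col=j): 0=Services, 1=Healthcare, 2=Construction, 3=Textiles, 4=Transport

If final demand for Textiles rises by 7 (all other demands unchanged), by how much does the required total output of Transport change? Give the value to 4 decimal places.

Form M = I − A:
  [  0.93   -0.12   -0.11   -0.12   -0.07]
  [ -0.07    0.85   -0.13   -0.11   -0.14]
  [ -0.06   -0.06    0.93   -0.11   -0.12]
  [ -0.05   -0.09   -0.10    0.85   -0.02]
  [ -0.01   -0.15   -0.01   -0.10    0.89]
Leontief inverse L = M⁻¹:
  [  1.1182    0.2227    0.1897    0.2293    0.1537]
  [  0.1262    1.2790    0.2223    0.2411    0.2465]
  [  0.0970    0.1480    1.1311    0.2013    0.1879]
  [  0.0916    0.1716    0.1694    1.2435    0.0850]
  [  0.0452    0.2390    0.0713    0.1852    1.1785]
Total output x = L · d:
  x_0 = 1.1182·68 + 0.2227·37 + 0.1897·94 + 0.2293·20 + 0.1537·87 = 120.0708
  x_1 = 0.1262·68 + 1.2790·37 + 0.2223·94 + 0.2411·20 + 0.2465·87 = 103.0709
  x_2 = 0.0970·68 + 0.1480·37 + 1.1311·94 + 0.2013·20 + 0.1879·87 = 138.7704
  x_3 = 0.0916·68 + 0.1716·37 + 0.1694·94 + 1.2435·20 + 0.0850·87 = 60.7696
  x_4 = 0.0452·68 + 0.2390·37 + 0.0713·94 + 0.1852·20 + 1.1785·87 = 124.8607
Δx_4 = L[4,3] · Δd_3 = 0.1852 · 7 = 1.2964

1.2964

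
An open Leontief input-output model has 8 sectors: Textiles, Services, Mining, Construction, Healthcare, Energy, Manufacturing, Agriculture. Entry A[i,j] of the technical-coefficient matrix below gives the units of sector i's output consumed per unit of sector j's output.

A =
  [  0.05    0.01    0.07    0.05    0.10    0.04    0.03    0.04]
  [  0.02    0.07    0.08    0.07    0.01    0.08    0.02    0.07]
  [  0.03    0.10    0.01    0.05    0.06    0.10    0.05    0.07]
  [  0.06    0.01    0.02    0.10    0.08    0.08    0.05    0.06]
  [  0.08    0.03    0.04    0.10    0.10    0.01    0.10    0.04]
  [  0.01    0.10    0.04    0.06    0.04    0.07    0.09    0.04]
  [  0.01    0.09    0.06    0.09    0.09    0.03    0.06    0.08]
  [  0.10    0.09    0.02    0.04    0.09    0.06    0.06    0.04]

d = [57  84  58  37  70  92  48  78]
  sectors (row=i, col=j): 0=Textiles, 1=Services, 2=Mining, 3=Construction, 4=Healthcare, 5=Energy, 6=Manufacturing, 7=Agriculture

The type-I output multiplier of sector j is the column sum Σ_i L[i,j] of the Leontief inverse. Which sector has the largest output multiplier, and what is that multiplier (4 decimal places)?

Form M = I − A:
  [  0.95   -0.01   -0.07   -0.05   -0.10   -0.04   -0.03   -0.04]
  [ -0.02    0.93   -0.08   -0.07   -0.01   -0.08   -0.02   -0.07]
  [ -0.03   -0.10    0.99   -0.05   -0.06   -0.10   -0.05   -0.07]
  [ -0.06   -0.01   -0.02    0.90   -0.08   -0.08   -0.05   -0.06]
  [ -0.08   -0.03   -0.04   -0.10    0.90   -0.01   -0.10   -0.04]
  [ -0.01   -0.10   -0.04   -0.06   -0.04    0.93   -0.09   -0.04]
  [ -0.01   -0.09   -0.06   -0.09   -0.09   -0.03    0.94   -0.08]
  [ -0.10   -0.09   -0.02   -0.04   -0.09   -0.06   -0.06    0.96]
Leontief inverse L = M⁻¹:
  [  1.0865    0.0520    0.0989    0.1037    0.1561    0.0800    0.0759    0.0789]
  [  0.0540    1.1224    0.1109    0.1234    0.0604    0.1314    0.0643    0.1132]
  [  0.0685    0.1560    1.0492    0.1128    0.1180    0.1510    0.1018    0.1175]
  [  0.1023    0.0581    0.0549    1.1641    0.1457    0.1271    0.1037    0.1053]
  [  0.1259    0.0800    0.0799    0.1717    1.1740    0.0592    0.1555    0.0920]
  [  0.0440    0.1556    0.0774    0.1219    0.0951    1.1206    0.1384    0.0886]
  [  0.0564    0.1483    0.0994    0.1610    0.1577    0.0861    1.1162    0.1336]
  [  0.1420    0.1428    0.0634    0.1070    0.1563    0.1101    0.1134    1.0899]
Total output x = L · d:
  x_0 = 1.0865·57 + 0.0520·84 + 0.0989·58 + 0.1037·37 + 0.1561·70 + 0.0800·92 + 0.0759·48 + 0.0789·78 = 103.9543
  x_1 = 0.0540·57 + 1.1224·84 + 0.1109·58 + 0.1234·37 + 0.0604·70 + 0.1314·92 + 0.0643·48 + 0.1132·78 = 136.6014
  x_2 = 0.0685·57 + 0.1560·84 + 1.0492·58 + 0.1128·37 + 0.1180·70 + 0.1510·92 + 0.1018·48 + 0.1175·78 = 118.2466
  x_3 = 0.1023·57 + 0.0581·84 + 0.0549·58 + 1.1641·37 + 0.1457·70 + 0.1271·92 + 0.1037·48 + 0.1053·78 = 92.0486
  x_4 = 0.1259·57 + 0.0800·84 + 0.0799·58 + 0.1717·37 + 1.1740·70 + 0.0592·92 + 0.1555·48 + 0.0920·78 = 127.1480
  x_5 = 0.0440·57 + 0.1556·84 + 0.0774·58 + 0.1219·37 + 0.0951·70 + 1.1206·92 + 0.1384·48 + 0.0886·78 = 147.8925
  x_6 = 0.0564·57 + 0.1483·84 + 0.0994·58 + 0.1610·37 + 0.1577·70 + 0.0861·92 + 1.1162·48 + 0.1336·78 = 110.3537
  x_7 = 0.1420·57 + 0.1428·84 + 0.0634·58 + 0.1070·37 + 0.1563·70 + 0.1101·92 + 0.1134·48 + 1.0899·78 = 139.2443
Output multipliers (column sums of L):
  Textiles: 1.6796
  Services: 1.9153
  Mining: 1.6341
  Construction: 2.0656
  Healthcare: 2.0633
  Energy: 1.8655
  Manufacturing: 1.8692
  Agriculture: 1.8190

Construction (2.0656)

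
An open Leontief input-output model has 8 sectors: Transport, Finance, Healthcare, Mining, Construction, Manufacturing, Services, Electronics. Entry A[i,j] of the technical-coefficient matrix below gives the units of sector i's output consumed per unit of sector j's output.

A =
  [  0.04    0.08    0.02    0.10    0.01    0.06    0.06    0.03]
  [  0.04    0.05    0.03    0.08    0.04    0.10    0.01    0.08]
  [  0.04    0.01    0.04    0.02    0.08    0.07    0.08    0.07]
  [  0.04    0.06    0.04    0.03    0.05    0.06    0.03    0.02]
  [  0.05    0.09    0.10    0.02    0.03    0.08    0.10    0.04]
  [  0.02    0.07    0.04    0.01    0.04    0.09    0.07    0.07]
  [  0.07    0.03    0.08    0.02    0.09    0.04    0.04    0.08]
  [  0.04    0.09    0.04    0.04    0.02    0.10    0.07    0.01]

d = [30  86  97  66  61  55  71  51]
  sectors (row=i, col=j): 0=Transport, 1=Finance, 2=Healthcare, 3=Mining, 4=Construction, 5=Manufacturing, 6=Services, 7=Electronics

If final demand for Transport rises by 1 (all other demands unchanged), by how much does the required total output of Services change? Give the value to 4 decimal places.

0.1033

Form M = I − A:
  [  0.96   -0.08   -0.02   -0.10   -0.01   -0.06   -0.06   -0.03]
  [ -0.04    0.95   -0.03   -0.08   -0.04   -0.10   -0.01   -0.08]
  [ -0.04   -0.01    0.96   -0.02   -0.08   -0.07   -0.08   -0.07]
  [ -0.04   -0.06   -0.04    0.97   -0.05   -0.06   -0.03   -0.02]
  [ -0.05   -0.09   -0.10   -0.02    0.97   -0.08   -0.10   -0.04]
  [ -0.02   -0.07   -0.04   -0.01   -0.04    0.91   -0.07   -0.07]
  [ -0.07   -0.03   -0.08   -0.02   -0.09   -0.04    0.96   -0.08]
  [ -0.04   -0.09   -0.04   -0.04   -0.02   -0.10   -0.07    0.99]
Leontief inverse L = M⁻¹:
  [  1.0681    0.1197    0.0507    0.1276    0.0413    0.1108    0.0934    0.0653]
  [  0.0684    1.0968    0.0632    0.1077    0.0704    0.1581    0.0516    0.1155]
  [  0.0711    0.0541    1.0785    0.0446    0.1131    0.1237    0.1249    0.1071]
  [  0.0634    0.0942    0.0677    1.0527    0.0755    0.1041    0.0627    0.0511]
  [  0.0876    0.1381    0.1426    0.0538    1.0739    0.1464    0.1496    0.0908]
  [  0.0496    0.1125    0.0752    0.0361    0.0730    1.1460    0.1108    0.1096]
  [  0.1033    0.0780    0.1195    0.0505    0.1244    0.0998    1.0894    0.1190]
  [  0.0689    0.1302    0.0730    0.0676    0.0536    0.1538    0.1073    1.0510]
Total output x = L · d:
  x_0 = 1.0681·30 + 0.1197·86 + 0.0507·97 + 0.1276·66 + 0.0413·61 + 0.1108·55 + 0.0934·71 + 0.0653·51 = 74.2544
  x_1 = 0.0684·30 + 1.0968·86 + 0.0632·97 + 0.1077·66 + 0.0704·61 + 0.1581·55 + 0.0516·71 + 0.1155·51 = 132.1636
  x_2 = 0.0711·30 + 0.0541·86 + 1.0785·97 + 0.0446·66 + 0.1131·61 + 0.1237·55 + 0.1249·71 + 0.1071·51 = 142.3781
  x_3 = 0.0634·30 + 0.0942·86 + 0.0677·97 + 1.0527·66 + 0.0755·61 + 0.1041·55 + 0.0627·71 + 0.0511·51 = 103.4325
  x_4 = 0.0876·30 + 0.1381·86 + 0.1426·97 + 0.0538·66 + 1.0739·61 + 0.1464·55 + 0.1496·71 + 0.0908·51 = 120.7107
  x_5 = 0.0496·30 + 0.1125·86 + 0.0752·97 + 0.0361·66 + 0.0730·61 + 1.1460·55 + 0.1108·71 + 0.1096·51 = 101.7835
  x_6 = 0.1033·30 + 0.0780·86 + 0.1195·97 + 0.0505·66 + 0.1244·61 + 0.0998·55 + 1.0894·71 + 0.1190·51 = 121.2262
  x_7 = 0.0689·30 + 0.1302·86 + 0.0730·97 + 0.0676·66 + 0.0536·61 + 0.1538·55 + 0.1073·71 + 1.0510·51 = 97.7533
Δx_6 = L[6,0] · Δd_0 = 0.1033 · 1 = 0.1033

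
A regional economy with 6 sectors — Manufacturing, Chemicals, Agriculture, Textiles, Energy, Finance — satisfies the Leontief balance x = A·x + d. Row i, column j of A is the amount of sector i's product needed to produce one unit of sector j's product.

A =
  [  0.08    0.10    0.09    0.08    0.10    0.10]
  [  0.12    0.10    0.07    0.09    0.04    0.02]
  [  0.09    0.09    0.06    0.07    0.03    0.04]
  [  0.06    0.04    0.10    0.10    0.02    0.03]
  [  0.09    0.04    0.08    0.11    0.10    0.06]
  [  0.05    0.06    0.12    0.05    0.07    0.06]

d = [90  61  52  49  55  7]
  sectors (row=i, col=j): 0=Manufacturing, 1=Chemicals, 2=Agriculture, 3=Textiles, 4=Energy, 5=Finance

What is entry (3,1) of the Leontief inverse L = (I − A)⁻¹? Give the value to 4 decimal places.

L[3,1] = 0.0846

Form M = I − A:
  [  0.92   -0.10   -0.09   -0.08   -0.10   -0.10]
  [ -0.12    0.90   -0.07   -0.09   -0.04   -0.02]
  [ -0.09   -0.09    0.94   -0.07   -0.03   -0.04]
  [ -0.06   -0.04   -0.10    0.90   -0.02   -0.03]
  [ -0.09   -0.04   -0.08   -0.11    0.90   -0.06]
  [ -0.05   -0.06   -0.12   -0.05   -0.07    0.94]
Leontief inverse L = M⁻¹:
  [  1.1602    0.1704    0.1734    0.1612    0.1575    0.1496]
  [  0.1865    1.1602    0.1359    0.1569    0.0850    0.0607]
  [  0.1468    0.1417    1.1173    0.1266    0.0685    0.0746]
  [  0.1091    0.0846    0.1511    1.1506    0.0511    0.0598]
  [  0.1580    0.0991    0.1532    0.1823    1.1504    0.1047]
  [  0.1099    0.1131    0.1800    0.1095    0.1109    1.0962]
Total output x = L · d:
  x_0 = 1.1602·90 + 0.1704·61 + 0.1734·52 + 0.1612·49 + 0.1575·55 + 0.1496·7 = 141.4390
  x_1 = 0.1865·90 + 1.1602·61 + 0.1359·52 + 0.1569·49 + 0.0850·55 + 0.0607·7 = 107.4189
  x_2 = 0.1468·90 + 0.1417·61 + 1.1173·52 + 0.1266·49 + 0.0685·55 + 0.0746·7 = 90.4422
  x_3 = 0.1091·90 + 0.0846·61 + 0.1511·52 + 1.1506·49 + 0.0511·55 + 0.0598·7 = 82.4549
  x_4 = 0.1580·90 + 0.0991·61 + 0.1532·52 + 0.1823·49 + 1.1504·55 + 0.1047·7 = 101.1658
  x_5 = 0.1099·90 + 0.1131·61 + 0.1800·52 + 0.1095·49 + 0.1109·55 + 1.0962·7 = 45.2920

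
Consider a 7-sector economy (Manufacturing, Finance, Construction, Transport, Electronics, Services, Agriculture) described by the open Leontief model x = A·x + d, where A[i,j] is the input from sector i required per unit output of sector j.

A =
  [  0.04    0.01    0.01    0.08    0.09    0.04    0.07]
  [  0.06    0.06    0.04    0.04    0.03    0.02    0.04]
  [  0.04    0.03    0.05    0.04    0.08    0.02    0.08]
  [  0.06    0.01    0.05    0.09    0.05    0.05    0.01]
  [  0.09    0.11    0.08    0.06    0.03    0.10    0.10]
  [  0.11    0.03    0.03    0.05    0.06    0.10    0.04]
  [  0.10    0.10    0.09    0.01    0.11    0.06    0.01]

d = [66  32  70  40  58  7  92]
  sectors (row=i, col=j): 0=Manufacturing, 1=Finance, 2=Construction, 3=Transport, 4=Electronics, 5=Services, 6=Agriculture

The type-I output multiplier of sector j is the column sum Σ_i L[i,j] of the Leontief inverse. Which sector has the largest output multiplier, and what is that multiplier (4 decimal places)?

Manufacturing (1.8255)

Form M = I − A:
  [  0.96   -0.01   -0.01   -0.08   -0.09   -0.04   -0.07]
  [ -0.06    0.94   -0.04   -0.04   -0.03   -0.02   -0.04]
  [ -0.04   -0.03    0.95   -0.04   -0.08   -0.02   -0.08]
  [ -0.06   -0.01   -0.05    0.91   -0.05   -0.05   -0.01]
  [ -0.09   -0.11   -0.08   -0.06    0.97   -0.10   -0.10]
  [ -0.11   -0.03   -0.03   -0.05   -0.06    0.90   -0.04]
  [ -0.10   -0.10   -0.09   -0.01   -0.11   -0.06    0.99]
Leontief inverse L = M⁻¹:
  [  1.0841    0.0419    0.0416    0.1127    0.1271    0.0770    0.0988]
  [  0.0918    1.0828    0.0625    0.0655    0.0605    0.0442    0.0638]
  [  0.0821    0.0635    1.0820    0.0695    0.1183    0.0535    0.1106]
  [  0.0961    0.0316    0.0745    1.1223    0.0831    0.0807    0.0371]
  [  0.1562    0.1547    0.1242    0.1078    1.0917    0.1501    0.1448]
  [  0.1609    0.0616    0.0613    0.0902    0.1059    1.1429    0.0766]
  [  0.1543    0.1406    0.1271    0.0531    0.1583    0.1039    1.0577]
Total output x = L · d:
  x_0 = 1.0841·66 + 0.0419·32 + 0.0416·70 + 0.1127·40 + 0.1271·58 + 0.0770·7 + 0.0988·92 = 97.3084
  x_1 = 0.0918·66 + 1.0828·32 + 0.0625·70 + 0.0655·40 + 0.0605·58 + 0.0442·7 + 0.0638·92 = 57.3969
  x_2 = 0.0821·66 + 0.0635·32 + 1.0820·70 + 0.0695·40 + 0.1183·58 + 0.0535·7 + 0.1106·92 = 103.3772
  x_3 = 0.0961·66 + 0.0316·32 + 0.0745·70 + 1.1223·40 + 0.0831·58 + 0.0807·7 + 0.0371·92 = 66.2555
  x_4 = 0.1562·66 + 0.1547·32 + 0.1242·70 + 0.1078·40 + 1.0917·58 + 0.1501·7 + 0.1448·92 = 105.9561
  x_5 = 0.1609·66 + 0.0616·32 + 0.0613·70 + 0.0902·40 + 0.1059·58 + 1.1429·7 + 0.0766·92 = 41.6824
  x_6 = 0.1543·66 + 0.1406·32 + 0.1271·70 + 0.0531·40 + 0.1583·58 + 0.1039·7 + 1.0577·92 = 132.9224
Output multipliers (column sums of L):
  Manufacturing: 1.8255
  Finance: 1.5767
  Construction: 1.5732
  Transport: 1.6211
  Electronics: 1.7448
  Services: 1.6521
  Agriculture: 1.5894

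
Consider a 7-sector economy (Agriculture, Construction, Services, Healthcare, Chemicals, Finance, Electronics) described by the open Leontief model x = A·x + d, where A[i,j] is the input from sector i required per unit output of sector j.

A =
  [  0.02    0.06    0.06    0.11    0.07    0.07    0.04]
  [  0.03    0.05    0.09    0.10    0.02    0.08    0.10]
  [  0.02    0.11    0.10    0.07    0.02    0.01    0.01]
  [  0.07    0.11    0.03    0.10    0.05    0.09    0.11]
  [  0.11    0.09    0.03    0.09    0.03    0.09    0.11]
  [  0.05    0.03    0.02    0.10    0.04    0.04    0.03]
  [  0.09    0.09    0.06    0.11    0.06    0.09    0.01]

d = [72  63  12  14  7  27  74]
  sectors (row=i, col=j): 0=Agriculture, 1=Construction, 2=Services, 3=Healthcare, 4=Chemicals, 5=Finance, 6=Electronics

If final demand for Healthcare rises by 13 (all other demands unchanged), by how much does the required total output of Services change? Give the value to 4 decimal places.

1.6690

Form M = I − A:
  [  0.98   -0.06   -0.06   -0.11   -0.07   -0.07   -0.04]
  [ -0.03    0.95   -0.09   -0.10   -0.02   -0.08   -0.10]
  [ -0.02   -0.11    0.90   -0.07   -0.02   -0.01   -0.01]
  [ -0.07   -0.11   -0.03    0.90   -0.05   -0.09   -0.11]
  [ -0.11   -0.09   -0.03   -0.09    0.97   -0.09   -0.11]
  [ -0.05   -0.03   -0.02   -0.10   -0.04    0.96   -0.03]
  [ -0.09   -0.09   -0.06   -0.11   -0.06   -0.09    0.99]
Leontief inverse L = M⁻¹:
  [  1.0660    0.1232    0.1020    0.1873    0.1021    0.1249    0.0925]
  [  0.0770    1.1183    0.1378    0.1832    0.0557    0.1365    0.1481]
  [  0.0492    0.1603    1.1406    0.1284    0.0421    0.0495    0.0502]
  [  0.1284    0.1880    0.0859    1.2033    0.0945    0.1639    0.1742]
  [  0.1649    0.1654    0.0847    0.1913    1.0750    0.1613    0.1698]
  [  0.0835    0.0762    0.0493    0.1578    0.0656    1.0821    0.0692]
  [  0.1387    0.1604    0.1101    0.2011    0.0985    0.1531    1.0710]
Total output x = L · d:
  x_0 = 1.0660·72 + 0.1232·63 + 0.1020·12 + 0.1873·14 + 0.1021·7 + 0.1249·27 + 0.0925·74 = 99.2851
  x_1 = 0.0770·72 + 1.1183·63 + 0.1378·12 + 0.1832·14 + 0.0557·7 + 0.1365·27 + 0.1481·74 = 95.2508
  x_2 = 0.0492·72 + 0.1603·63 + 1.1406·12 + 0.1284·14 + 0.0421·7 + 0.0495·27 + 0.0502·74 = 34.4729
  x_3 = 0.1284·72 + 0.1880·63 + 0.0859·12 + 1.2033·14 + 0.0945·7 + 0.1639·27 + 0.1742·74 = 56.9491
  x_4 = 0.1649·72 + 0.1654·63 + 0.0847·12 + 0.1913·14 + 1.0750·7 + 0.1613·27 + 0.1698·74 = 50.4373
  x_5 = 0.0835·72 + 0.0762·63 + 0.0493·12 + 0.1578·14 + 0.0656·7 + 1.0821·27 + 0.0692·74 = 48.4092
  x_6 = 0.1387·72 + 0.1604·63 + 0.1101·12 + 0.2011·14 + 0.0985·7 + 0.1531·27 + 1.0710·74 = 108.3071
Δx_2 = L[2,3] · Δd_3 = 0.1284 · 13 = 1.6690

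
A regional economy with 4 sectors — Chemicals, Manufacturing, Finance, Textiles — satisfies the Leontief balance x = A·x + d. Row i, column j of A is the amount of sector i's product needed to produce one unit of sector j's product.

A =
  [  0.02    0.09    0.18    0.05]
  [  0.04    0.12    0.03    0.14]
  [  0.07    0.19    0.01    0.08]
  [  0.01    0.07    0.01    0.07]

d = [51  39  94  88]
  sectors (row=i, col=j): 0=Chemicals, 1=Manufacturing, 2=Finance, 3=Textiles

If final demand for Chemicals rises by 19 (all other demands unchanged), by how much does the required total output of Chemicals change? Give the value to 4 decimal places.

19.7925

Form M = I − A:
  [  0.98   -0.09   -0.18   -0.05]
  [ -0.04    0.88   -0.03   -0.14]
  [ -0.07   -0.19    0.99   -0.08]
  [ -0.01   -0.07   -0.01    0.93]
Leontief inverse L = M⁻¹:
  [  1.0417    0.1563    0.1951    0.0963]
  [  0.0528    1.1664    0.0468    0.1824]
  [  0.0851    0.2423    1.0342    0.1300]
  [  0.0161    0.0921    0.0167    1.0914]
Total output x = L · d:
  x_0 = 1.0417·51 + 0.1563·39 + 0.1951·94 + 0.0963·88 = 86.0408
  x_1 = 0.0528·51 + 1.1664·39 + 0.0468·94 + 0.1824·88 = 68.6359
  x_2 = 0.0851·51 + 0.2423·39 + 1.0342·94 + 0.1300·88 = 122.4507
  x_3 = 0.0161·51 + 0.0921·39 + 0.0167·94 + 1.0914·88 = 102.0316
Δx_0 = L[0,0] · Δd_0 = 1.0417 · 19 = 19.7925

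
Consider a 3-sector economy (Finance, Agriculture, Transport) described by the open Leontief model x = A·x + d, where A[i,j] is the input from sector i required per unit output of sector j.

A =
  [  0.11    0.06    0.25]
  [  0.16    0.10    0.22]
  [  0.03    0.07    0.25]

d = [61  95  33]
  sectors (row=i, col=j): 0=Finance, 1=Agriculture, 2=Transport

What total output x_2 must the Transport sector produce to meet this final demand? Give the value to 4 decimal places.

Form M = I − A:
  [  0.89   -0.06   -0.25]
  [ -0.16    0.90   -0.22]
  [ -0.03   -0.07    0.75]
Leontief inverse L = M⁻¹:
  [  1.1574    0.1097    0.4180]
  [  0.2221    1.1581    0.4138]
  [  0.0670    0.1125    1.3887]
Total output x = L · d:
  x_0 = 1.1574·61 + 0.1097·95 + 0.4180·33 = 94.8129
  x_1 = 0.2221·61 + 1.1581·95 + 0.4138·33 = 137.2246
  x_2 = 0.0670·61 + 0.1125·95 + 1.3887·33 = 60.6001

60.6001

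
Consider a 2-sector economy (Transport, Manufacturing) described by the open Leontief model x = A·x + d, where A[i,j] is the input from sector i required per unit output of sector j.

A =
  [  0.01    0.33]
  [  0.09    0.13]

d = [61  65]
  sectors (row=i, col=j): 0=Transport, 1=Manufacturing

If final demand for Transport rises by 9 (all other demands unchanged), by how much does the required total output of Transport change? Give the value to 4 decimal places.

9.4156

Form M = I − A:
  [  0.99   -0.33]
  [ -0.09    0.87]
Leontief inverse L = M⁻¹:
  [  1.0462    0.3968]
  [  0.1082    1.1905]
Total output x = L · d:
  x_0 = 1.0462·61 + 0.3968·65 = 89.6104
  x_1 = 0.1082·61 + 1.1905·65 = 83.9827
Δx_0 = L[0,0] · Δd_0 = 1.0462 · 9 = 9.4156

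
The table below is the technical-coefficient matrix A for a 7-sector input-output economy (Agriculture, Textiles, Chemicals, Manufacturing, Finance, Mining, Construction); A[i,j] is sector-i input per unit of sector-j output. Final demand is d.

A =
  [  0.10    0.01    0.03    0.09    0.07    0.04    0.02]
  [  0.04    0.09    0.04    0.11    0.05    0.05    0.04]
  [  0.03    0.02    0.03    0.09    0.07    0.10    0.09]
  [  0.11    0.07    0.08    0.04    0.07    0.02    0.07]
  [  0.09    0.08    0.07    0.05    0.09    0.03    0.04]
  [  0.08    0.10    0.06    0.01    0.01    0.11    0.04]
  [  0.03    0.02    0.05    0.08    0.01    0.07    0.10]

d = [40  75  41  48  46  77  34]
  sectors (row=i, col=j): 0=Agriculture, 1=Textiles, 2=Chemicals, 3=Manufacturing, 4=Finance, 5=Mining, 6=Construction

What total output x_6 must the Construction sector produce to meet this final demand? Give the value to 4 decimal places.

64.6109

Form M = I − A:
  [  0.90   -0.01   -0.03   -0.09   -0.07   -0.04   -0.02]
  [ -0.04    0.91   -0.04   -0.11   -0.05   -0.05   -0.04]
  [ -0.03   -0.02    0.97   -0.09   -0.07   -0.10   -0.09]
  [ -0.11   -0.07   -0.08    0.96   -0.07   -0.02   -0.07]
  [ -0.09   -0.08   -0.07   -0.05    0.91   -0.03   -0.04]
  [ -0.08   -0.10   -0.06   -0.01   -0.01    0.89   -0.04]
  [ -0.03   -0.02   -0.05   -0.08   -0.01   -0.07    0.90]
Leontief inverse L = M⁻¹:
  [  1.1497    0.0424    0.0628    0.1291    0.1069    0.0717    0.0517]
  [  0.0919    1.1333    0.0788    0.1582    0.0894    0.0896    0.0805]
  [  0.0826    0.0628    1.0705    0.1334    0.1055    0.1445    0.1332]
  [  0.1636    0.1083    0.1180    1.0965    0.1139    0.0641    0.1134]
  [  0.1444    0.1215    0.1086    0.1043    1.1348    0.0725    0.0812]
  [  0.1259    0.1403    0.0929    0.0572    0.0425    1.1563    0.0760]
  [  0.0709    0.0520    0.0822    0.1183    0.0374    0.1088    1.1389]
Total output x = L · d:
  x_0 = 1.1497·40 + 0.0424·75 + 0.0628·41 + 0.1291·48 + 0.1069·46 + 0.0717·77 + 0.0517·34 = 70.1270
  x_1 = 0.0919·40 + 1.1333·75 + 0.0788·41 + 0.1582·48 + 0.0894·46 + 0.0896·77 + 0.0805·34 = 113.2414
  x_2 = 0.0826·40 + 0.0628·75 + 1.0705·41 + 0.1334·48 + 0.1055·46 + 0.1445·77 + 0.1332·34 = 78.8142
  x_3 = 0.1636·40 + 0.1083·75 + 0.1180·41 + 1.0965·48 + 0.1139·46 + 0.0641·77 + 0.1134·34 = 86.1717
  x_4 = 0.1444·40 + 0.1215·75 + 0.1086·41 + 0.1043·48 + 1.1348·46 + 0.0725·77 + 0.0812·34 = 84.8915
  x_5 = 0.1259·40 + 0.1403·75 + 0.0929·41 + 0.0572·48 + 0.0425·46 + 1.1563·77 + 0.0760·34 = 115.6834
  x_6 = 0.0709·40 + 0.0520·75 + 0.0822·41 + 0.1183·48 + 0.0374·46 + 0.1088·77 + 1.1389·34 = 64.6109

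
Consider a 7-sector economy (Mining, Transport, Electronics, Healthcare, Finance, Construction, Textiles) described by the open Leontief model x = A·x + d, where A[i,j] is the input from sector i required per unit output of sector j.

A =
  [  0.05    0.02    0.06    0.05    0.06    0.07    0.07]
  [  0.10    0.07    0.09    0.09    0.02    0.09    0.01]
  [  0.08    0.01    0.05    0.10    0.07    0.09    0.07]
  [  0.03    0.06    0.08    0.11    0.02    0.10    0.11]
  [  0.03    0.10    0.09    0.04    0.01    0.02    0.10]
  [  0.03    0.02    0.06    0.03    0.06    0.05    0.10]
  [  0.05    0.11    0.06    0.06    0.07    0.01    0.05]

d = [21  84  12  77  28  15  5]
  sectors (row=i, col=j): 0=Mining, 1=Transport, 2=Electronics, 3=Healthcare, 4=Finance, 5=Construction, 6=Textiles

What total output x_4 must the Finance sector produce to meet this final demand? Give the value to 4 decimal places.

Form M = I − A:
  [  0.95   -0.02   -0.06   -0.05   -0.06   -0.07   -0.07]
  [ -0.10    0.93   -0.09   -0.09   -0.02   -0.09   -0.01]
  [ -0.08   -0.01    0.95   -0.10   -0.07   -0.09   -0.07]
  [ -0.03   -0.06   -0.08    0.89   -0.02   -0.10   -0.11]
  [ -0.03   -0.10   -0.09   -0.04    0.99   -0.02   -0.10]
  [ -0.03   -0.02   -0.06   -0.03   -0.06    0.95   -0.10]
  [ -0.05   -0.11   -0.06   -0.06   -0.07   -0.01    0.95]
Leontief inverse L = M⁻¹:
  [  1.0830    0.0568    0.1048    0.0942    0.0911    0.1082    0.1200]
  [  0.1438    1.1075    0.1459    0.1489    0.0584    0.1470    0.0719]
  [  0.1187    0.0549    1.1058    0.1551    0.1076    0.1387    0.1347]
  [  0.0767    0.1099    0.1411    1.1748    0.0625    0.1563    0.1763]
  [  0.0718    0.1396    0.1375    0.0924    1.0430    0.0647    0.1442]
  [  0.0614    0.0569    0.1012    0.0708    0.0893    1.0830    0.1442]
  [  0.0919    0.1525    0.1124    0.1137    0.1001    0.0575    1.0991]
Total output x = L · d:
  x_0 = 1.0830·21 + 0.0568·84 + 0.1048·12 + 0.0942·77 + 0.0911·28 + 0.1082·15 + 0.1200·5 = 40.8012
  x_1 = 0.1438·21 + 1.1075·84 + 0.1459·12 + 0.1489·77 + 0.0584·28 + 0.1470·15 + 0.0719·5 = 113.4637
  x_2 = 0.1187·21 + 0.0549·84 + 1.1058·12 + 0.1551·77 + 0.1076·28 + 0.1387·15 + 0.1347·5 = 38.0814
  x_3 = 0.0767·21 + 0.1099·84 + 0.1411·12 + 1.1748·77 + 0.0625·28 + 0.1563·15 + 0.1763·5 = 107.9746
  x_4 = 0.0718·21 + 0.1396·84 + 0.1375·12 + 0.0924·77 + 1.0430·28 + 0.0647·15 + 0.1442·5 = 52.8906
  x_5 = 0.0614·21 + 0.0569·84 + 0.1012·12 + 0.0708·77 + 0.0893·28 + 1.0830·15 + 0.1442·5 = 32.2019
  x_6 = 0.0919·21 + 0.1525·84 + 0.1124·12 + 0.1137·77 + 0.1001·28 + 0.0575·15 + 1.0991·5 = 34.0092

52.8906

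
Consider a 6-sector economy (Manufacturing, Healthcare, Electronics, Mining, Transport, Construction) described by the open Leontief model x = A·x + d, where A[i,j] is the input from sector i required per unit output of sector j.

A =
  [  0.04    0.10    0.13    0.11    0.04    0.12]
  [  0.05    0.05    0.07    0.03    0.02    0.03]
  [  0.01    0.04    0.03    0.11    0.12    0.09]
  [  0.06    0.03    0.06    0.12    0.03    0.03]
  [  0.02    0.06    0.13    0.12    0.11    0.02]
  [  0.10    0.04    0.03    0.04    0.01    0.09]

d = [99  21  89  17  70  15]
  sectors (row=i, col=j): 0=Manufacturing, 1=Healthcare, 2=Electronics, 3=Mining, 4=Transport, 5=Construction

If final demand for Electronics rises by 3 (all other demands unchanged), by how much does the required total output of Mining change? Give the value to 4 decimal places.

Form M = I − A:
  [  0.96   -0.10   -0.13   -0.11   -0.04   -0.12]
  [ -0.05    0.95   -0.07   -0.03   -0.02   -0.03]
  [ -0.01   -0.04    0.97   -0.11   -0.12   -0.09]
  [ -0.06   -0.03   -0.06    0.88   -0.03   -0.03]
  [ -0.02   -0.06   -0.13   -0.12    0.89   -0.02]
  [ -0.10   -0.04   -0.03   -0.04   -0.01    0.91]
Leontief inverse L = M⁻¹:
  [  1.0821    0.1400    0.1831    0.1823    0.0846    0.1733]
  [  0.0678    1.0711    0.0980    0.0657    0.0432    0.0571]
  [  0.0415    0.0701    1.0767    0.1690    0.1557    0.1233]
  [  0.0849    0.0564    0.0977    1.1719    0.0585    0.0626]
  [  0.0493    0.0947    0.1827    0.1931    1.1597    0.0595]
  [  0.1275    0.0683    0.0662    0.0821    0.0316    1.1279]
Total output x = L · d:
  x_0 = 1.0821·99 + 0.1400·21 + 0.1831·89 + 0.1823·17 + 0.0846·70 + 0.1733·15 = 137.9786
  x_1 = 0.0678·99 + 1.0711·21 + 0.0980·89 + 0.0657·17 + 0.0432·70 + 0.0571·15 = 42.9181
  x_2 = 0.0415·99 + 0.0701·21 + 1.0767·89 + 0.1690·17 + 0.1557·70 + 0.1233·15 = 117.0255
  x_3 = 0.0849·99 + 0.0564·21 + 0.0977·89 + 1.1719·17 + 0.0585·70 + 0.0626·15 = 43.2462
  x_4 = 0.0493·99 + 0.0947·21 + 0.1827·89 + 0.1931·17 + 1.1597·70 + 0.0595·15 = 108.4800
  x_5 = 0.1275·99 + 0.0683·21 + 0.0662·89 + 0.0821·17 + 0.0316·70 + 1.1279·15 = 40.4835
Δx_3 = L[3,2] · Δd_2 = 0.0977 · 3 = 0.2932

0.2932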